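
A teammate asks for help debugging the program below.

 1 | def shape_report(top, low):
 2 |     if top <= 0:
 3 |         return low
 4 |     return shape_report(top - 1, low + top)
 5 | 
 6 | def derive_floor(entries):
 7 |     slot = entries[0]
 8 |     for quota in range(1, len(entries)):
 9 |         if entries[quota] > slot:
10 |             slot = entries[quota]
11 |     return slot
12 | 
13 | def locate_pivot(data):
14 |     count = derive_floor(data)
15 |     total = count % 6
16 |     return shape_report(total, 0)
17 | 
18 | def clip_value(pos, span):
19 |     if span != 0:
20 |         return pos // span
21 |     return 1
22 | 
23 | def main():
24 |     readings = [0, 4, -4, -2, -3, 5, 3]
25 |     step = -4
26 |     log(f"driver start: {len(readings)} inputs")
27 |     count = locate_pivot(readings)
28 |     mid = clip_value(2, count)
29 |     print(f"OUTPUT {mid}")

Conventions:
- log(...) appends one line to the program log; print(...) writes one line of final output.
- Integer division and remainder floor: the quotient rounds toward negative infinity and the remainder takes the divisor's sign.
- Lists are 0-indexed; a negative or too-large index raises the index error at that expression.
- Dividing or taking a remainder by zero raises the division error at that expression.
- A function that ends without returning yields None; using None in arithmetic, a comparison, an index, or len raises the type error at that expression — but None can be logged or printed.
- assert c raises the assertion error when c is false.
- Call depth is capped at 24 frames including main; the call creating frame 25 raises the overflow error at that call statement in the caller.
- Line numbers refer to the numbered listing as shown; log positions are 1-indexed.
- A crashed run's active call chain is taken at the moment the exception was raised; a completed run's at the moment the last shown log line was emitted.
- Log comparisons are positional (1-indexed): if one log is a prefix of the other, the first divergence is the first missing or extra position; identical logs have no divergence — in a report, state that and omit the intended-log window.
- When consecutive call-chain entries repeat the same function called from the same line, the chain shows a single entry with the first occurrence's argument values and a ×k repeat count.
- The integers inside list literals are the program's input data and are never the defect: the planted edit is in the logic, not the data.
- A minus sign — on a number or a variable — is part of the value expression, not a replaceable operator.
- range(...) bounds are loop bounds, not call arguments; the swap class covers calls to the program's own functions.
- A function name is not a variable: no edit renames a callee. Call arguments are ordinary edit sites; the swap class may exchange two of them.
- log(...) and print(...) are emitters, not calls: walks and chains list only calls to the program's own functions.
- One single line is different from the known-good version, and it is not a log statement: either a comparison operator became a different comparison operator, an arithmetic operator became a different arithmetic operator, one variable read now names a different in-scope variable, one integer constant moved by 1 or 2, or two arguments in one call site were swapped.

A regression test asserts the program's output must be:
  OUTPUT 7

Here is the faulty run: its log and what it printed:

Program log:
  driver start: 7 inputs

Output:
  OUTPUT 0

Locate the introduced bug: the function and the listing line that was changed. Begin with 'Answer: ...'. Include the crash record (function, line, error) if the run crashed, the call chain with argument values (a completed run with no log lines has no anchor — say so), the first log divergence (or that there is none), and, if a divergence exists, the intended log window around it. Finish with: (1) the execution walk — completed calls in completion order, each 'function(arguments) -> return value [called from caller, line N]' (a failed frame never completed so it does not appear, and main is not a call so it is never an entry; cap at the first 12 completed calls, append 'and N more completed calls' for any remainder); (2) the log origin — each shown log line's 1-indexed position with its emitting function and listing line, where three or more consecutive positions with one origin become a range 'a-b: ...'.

Answer: the defect is in main at line 28.
Core observation: Every logged value matches the working version; the printed result is what differs.
Call chain: main.
First divergence: none (the log streams are identical).
Execution walk:
  derive_floor([0, 4, -4, -2, -3, 5, 3]) -> 5  [called from locate_pivot, line 14]
  shape_report(0, 15) -> 15  [called from shape_report, line 4]
  shape_report(1, 14) -> 15  [called from shape_report, line 4]
  shape_report(2, 12) -> 15  [called from shape_report, line 4]
  shape_report(3, 9) -> 15  [called from shape_report, line 4]
  shape_report(4, 5) -> 15  [called from shape_report, line 4]
  shape_report(5, 0) -> 15  [called from locate_pivot, line 16]
  locate_pivot([0, 4, -4, -2, -3, 5, 3]) -> 15  [called from main, line 27]
  clip_value(2, 15) -> 0  [called from main, line 28]
Log origin:
  1: from main, line 26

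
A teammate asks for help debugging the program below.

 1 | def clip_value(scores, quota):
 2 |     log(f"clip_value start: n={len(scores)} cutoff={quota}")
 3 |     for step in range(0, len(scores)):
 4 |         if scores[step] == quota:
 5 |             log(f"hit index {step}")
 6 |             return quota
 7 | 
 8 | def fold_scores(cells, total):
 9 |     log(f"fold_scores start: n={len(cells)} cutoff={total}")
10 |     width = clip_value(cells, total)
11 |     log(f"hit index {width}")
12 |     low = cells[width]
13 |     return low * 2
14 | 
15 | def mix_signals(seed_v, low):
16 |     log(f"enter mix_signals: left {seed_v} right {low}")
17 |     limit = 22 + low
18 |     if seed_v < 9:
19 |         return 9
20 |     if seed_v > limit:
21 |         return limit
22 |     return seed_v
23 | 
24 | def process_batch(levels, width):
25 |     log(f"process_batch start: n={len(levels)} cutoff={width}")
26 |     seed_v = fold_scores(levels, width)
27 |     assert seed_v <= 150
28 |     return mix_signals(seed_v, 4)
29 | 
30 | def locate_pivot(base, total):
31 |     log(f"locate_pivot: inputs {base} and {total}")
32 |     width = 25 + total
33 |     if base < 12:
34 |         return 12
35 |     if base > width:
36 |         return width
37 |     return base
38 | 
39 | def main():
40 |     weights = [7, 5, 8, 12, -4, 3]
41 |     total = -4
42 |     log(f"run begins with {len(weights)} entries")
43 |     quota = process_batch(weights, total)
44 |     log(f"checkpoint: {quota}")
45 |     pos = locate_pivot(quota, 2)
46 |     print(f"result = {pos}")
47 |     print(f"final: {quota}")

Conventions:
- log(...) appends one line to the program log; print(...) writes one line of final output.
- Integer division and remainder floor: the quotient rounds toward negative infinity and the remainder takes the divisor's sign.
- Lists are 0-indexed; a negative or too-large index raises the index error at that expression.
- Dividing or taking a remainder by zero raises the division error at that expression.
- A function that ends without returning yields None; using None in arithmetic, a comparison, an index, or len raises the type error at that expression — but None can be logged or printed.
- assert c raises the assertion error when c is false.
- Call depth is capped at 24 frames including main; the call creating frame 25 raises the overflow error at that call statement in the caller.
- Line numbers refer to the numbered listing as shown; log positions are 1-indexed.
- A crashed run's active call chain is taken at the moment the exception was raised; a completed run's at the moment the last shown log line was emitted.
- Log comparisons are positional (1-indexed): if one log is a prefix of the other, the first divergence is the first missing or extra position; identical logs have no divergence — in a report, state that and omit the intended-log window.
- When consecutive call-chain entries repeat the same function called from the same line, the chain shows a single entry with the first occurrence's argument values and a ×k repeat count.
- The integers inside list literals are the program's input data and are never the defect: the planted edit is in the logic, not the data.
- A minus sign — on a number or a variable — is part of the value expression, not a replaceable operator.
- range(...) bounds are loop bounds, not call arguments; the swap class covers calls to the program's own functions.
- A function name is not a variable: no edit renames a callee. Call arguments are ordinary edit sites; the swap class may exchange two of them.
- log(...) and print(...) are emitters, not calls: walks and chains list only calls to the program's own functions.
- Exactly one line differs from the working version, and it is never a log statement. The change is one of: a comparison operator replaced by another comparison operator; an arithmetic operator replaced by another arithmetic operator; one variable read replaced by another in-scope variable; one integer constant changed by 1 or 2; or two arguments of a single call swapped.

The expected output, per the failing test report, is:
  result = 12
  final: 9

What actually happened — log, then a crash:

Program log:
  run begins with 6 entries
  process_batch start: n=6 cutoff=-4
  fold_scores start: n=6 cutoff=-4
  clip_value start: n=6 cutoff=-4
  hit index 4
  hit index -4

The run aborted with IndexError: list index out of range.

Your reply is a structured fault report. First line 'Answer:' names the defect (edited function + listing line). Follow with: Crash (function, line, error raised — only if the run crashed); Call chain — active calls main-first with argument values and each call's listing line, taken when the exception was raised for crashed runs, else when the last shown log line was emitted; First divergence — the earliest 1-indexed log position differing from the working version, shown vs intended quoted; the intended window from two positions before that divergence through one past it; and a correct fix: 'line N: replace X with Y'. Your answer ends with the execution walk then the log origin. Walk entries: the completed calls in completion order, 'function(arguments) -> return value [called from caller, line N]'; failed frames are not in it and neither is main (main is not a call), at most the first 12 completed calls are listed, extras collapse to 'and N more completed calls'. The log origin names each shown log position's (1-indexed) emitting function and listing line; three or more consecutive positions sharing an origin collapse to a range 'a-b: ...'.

Answer: the defect is in clip_value at line 6.
Key observation: The earliest visible damage is log position 6 — 'hit index -4' rather than the intended 'hit index 4'.
Crash: fold_scores, line 12, IndexError.
Call chain: main -> process_batch([7, 5, 8, 12, -4, 3], -4) (called at line 43) -> fold_scores([7, 5, 8, 12, -4, 3], -4) (called at line 26).
First divergence: position 6; shown 'hit index -4' vs intended 'hit index 4'.
Intended log window:
  4: clip_value start: n=6 cutoff=-4
  5: hit index 4
  6: hit index 4
  7: enter mix_signals: left -8 right 4
Execution walk:
  clip_value([7, 5, 8, 12, -4, 3], -4) -> -4  [called from fold_scores, line 10]
Log line origins:
  1: logged in main at line 42
  2: logged in process_batch at line 25
  3: logged in fold_scores at line 9
  4: logged in clip_value at line 2
  5: logged in clip_value at line 5
  6: logged in fold_scores at line 11
A correct fix: line 6: replace `quota` with `step`.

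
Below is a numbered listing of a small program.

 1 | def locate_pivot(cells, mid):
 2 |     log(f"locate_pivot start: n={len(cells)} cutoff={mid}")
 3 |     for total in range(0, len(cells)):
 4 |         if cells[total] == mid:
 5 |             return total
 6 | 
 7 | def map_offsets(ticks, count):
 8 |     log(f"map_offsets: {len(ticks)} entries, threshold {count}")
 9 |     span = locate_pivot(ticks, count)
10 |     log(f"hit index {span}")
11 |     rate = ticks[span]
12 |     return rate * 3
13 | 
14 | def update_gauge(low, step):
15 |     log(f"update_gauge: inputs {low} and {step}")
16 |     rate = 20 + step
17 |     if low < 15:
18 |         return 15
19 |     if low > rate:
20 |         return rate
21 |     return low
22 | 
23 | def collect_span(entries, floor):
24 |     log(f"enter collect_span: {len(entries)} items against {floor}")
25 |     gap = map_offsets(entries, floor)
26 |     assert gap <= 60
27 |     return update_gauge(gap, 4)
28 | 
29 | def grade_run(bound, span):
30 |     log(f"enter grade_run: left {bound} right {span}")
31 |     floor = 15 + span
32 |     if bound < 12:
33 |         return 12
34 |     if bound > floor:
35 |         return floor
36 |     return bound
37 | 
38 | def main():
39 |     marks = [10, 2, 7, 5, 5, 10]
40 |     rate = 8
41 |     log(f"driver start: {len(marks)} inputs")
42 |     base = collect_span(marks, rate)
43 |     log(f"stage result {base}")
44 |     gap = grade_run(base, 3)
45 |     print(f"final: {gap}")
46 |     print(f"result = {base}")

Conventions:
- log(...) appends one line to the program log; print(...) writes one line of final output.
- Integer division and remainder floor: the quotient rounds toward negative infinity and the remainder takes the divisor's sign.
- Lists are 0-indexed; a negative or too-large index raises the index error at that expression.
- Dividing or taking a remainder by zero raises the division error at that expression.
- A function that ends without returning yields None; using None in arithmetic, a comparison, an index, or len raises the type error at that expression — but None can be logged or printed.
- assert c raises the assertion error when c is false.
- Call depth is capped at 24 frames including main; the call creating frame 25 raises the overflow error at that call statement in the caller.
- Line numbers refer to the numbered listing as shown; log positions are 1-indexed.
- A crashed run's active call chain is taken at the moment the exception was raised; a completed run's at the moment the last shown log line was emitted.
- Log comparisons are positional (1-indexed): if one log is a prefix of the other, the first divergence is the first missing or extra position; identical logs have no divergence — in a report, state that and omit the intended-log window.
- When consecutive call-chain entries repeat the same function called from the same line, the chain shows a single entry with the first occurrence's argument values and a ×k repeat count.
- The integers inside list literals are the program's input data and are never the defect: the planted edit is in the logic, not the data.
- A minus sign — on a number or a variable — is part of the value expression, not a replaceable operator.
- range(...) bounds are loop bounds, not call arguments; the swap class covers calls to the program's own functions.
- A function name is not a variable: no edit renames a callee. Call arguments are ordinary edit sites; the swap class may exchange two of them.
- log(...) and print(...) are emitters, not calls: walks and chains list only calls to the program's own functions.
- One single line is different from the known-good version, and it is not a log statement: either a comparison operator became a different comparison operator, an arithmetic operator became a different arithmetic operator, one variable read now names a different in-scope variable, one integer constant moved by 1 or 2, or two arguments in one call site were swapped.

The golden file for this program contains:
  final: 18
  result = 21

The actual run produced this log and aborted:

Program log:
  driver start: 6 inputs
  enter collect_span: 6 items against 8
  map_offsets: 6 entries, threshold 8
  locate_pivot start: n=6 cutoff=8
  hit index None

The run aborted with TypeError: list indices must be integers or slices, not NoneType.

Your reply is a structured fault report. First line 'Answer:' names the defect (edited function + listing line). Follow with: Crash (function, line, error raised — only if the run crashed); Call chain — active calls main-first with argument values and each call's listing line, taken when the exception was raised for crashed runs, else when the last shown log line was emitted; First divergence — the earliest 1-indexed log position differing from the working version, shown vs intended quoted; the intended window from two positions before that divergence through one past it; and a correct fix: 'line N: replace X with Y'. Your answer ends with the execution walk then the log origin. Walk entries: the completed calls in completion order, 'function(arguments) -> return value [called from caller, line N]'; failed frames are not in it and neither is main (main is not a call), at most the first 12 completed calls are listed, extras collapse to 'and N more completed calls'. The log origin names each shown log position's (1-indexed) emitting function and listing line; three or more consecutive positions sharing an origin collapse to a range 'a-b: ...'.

Answer: the defect is in main at line 40.
Key observation: At log position 2 the runs split — shown 'enter collect_span: 6 items against 8', but the working version logs 'enter collect_span: 6 items against 7'.
Crash: map_offsets, line 11, TypeError.
Call chain: main -> collect_span([10, 2, 7, 5, 5, 10], 8) (called at line 42) -> map_offsets([10, 2, 7, 5, 5, 10], 8) (called at line 25).
First divergence: position 2 — shown 'enter collect_span: 6 items against 8', intended 'enter collect_span: 6 items against 7'.
Intended log window:
  1: driver start: 6 inputs
  2: enter collect_span: 6 items against 7
  3: map_offsets: 6 entries, threshold 7
Execution walk:
  locate_pivot([10, 2, 7, 5, 5, 10], 8) -> None  [called from map_offsets, line 9]
Log origin:
  1: from main, line 41
  2: from collect_span, line 24
  3: from map_offsets, line 8
  4: from locate_pivot, line 2
  5: from map_offsets, line 10
A correct fix: line 40: replace `8` with `7`.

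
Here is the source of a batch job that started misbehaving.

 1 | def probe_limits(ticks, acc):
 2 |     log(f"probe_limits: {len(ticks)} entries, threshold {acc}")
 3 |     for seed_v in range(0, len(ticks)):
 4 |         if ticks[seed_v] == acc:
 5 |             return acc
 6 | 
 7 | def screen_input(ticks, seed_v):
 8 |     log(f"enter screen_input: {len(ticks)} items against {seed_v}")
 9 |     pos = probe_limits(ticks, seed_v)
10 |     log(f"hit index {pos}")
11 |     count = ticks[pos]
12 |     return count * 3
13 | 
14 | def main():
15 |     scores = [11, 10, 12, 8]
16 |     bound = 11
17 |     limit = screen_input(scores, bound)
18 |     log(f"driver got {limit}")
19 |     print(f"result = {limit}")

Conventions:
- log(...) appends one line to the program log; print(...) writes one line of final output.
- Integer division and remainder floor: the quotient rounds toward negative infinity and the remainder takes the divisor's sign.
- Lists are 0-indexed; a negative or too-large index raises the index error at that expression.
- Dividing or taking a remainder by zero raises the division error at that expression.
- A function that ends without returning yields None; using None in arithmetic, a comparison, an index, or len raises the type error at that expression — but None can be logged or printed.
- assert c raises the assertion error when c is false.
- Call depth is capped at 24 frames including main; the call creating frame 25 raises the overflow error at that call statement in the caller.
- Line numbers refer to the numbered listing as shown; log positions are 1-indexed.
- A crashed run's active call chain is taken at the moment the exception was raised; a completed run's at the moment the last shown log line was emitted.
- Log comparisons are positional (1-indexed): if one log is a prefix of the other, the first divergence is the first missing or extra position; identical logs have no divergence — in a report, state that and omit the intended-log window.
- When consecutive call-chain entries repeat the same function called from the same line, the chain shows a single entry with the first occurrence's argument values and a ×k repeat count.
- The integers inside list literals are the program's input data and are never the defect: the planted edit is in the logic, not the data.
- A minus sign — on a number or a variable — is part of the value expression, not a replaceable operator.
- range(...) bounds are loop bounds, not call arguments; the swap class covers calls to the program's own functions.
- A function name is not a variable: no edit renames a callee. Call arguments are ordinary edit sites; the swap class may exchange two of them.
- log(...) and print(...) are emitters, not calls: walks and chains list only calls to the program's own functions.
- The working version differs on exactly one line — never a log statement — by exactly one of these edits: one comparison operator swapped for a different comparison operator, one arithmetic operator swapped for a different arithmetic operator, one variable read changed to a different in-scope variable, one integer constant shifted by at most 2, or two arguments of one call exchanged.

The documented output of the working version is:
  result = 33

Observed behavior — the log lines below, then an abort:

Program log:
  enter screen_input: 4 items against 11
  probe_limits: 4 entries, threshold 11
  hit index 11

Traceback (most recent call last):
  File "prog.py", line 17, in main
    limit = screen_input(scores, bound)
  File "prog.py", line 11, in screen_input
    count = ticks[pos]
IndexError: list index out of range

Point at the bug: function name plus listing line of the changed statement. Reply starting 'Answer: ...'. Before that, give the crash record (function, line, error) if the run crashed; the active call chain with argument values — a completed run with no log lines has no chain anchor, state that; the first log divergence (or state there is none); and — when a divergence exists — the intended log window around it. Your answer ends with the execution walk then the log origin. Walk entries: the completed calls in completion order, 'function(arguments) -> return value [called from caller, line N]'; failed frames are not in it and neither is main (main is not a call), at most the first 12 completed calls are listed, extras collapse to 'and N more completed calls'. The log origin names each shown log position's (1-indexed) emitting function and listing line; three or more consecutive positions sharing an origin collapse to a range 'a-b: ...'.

Answer: the defect is in probe_limits at line 5.
The tell: Log line 3 is where behavior first shows: 'hit index 11' appears instead of 'hit index 0'.
Crash: screen_input, line 11, IndexError.
Call chain: main -> screen_input([11, 10, 12, 8], 11) (called at line 17).
First divergence: at position 3 the run shows 'hit index 11' where the working version logs 'hit index 0'.
Intended log window:
  1: enter screen_input: 4 items against 11
  2: probe_limits: 4 entries, threshold 11
  3: hit index 0
  4: driver got 33
Execution walk:
  probe_limits([11, 10, 12, 8], 11) -> 11  [called from screen_input, line 9]
Log origins:
  1: logged in screen_input at line 8
  2: logged in probe_limits at line 2
  3: logged in screen_input at line 10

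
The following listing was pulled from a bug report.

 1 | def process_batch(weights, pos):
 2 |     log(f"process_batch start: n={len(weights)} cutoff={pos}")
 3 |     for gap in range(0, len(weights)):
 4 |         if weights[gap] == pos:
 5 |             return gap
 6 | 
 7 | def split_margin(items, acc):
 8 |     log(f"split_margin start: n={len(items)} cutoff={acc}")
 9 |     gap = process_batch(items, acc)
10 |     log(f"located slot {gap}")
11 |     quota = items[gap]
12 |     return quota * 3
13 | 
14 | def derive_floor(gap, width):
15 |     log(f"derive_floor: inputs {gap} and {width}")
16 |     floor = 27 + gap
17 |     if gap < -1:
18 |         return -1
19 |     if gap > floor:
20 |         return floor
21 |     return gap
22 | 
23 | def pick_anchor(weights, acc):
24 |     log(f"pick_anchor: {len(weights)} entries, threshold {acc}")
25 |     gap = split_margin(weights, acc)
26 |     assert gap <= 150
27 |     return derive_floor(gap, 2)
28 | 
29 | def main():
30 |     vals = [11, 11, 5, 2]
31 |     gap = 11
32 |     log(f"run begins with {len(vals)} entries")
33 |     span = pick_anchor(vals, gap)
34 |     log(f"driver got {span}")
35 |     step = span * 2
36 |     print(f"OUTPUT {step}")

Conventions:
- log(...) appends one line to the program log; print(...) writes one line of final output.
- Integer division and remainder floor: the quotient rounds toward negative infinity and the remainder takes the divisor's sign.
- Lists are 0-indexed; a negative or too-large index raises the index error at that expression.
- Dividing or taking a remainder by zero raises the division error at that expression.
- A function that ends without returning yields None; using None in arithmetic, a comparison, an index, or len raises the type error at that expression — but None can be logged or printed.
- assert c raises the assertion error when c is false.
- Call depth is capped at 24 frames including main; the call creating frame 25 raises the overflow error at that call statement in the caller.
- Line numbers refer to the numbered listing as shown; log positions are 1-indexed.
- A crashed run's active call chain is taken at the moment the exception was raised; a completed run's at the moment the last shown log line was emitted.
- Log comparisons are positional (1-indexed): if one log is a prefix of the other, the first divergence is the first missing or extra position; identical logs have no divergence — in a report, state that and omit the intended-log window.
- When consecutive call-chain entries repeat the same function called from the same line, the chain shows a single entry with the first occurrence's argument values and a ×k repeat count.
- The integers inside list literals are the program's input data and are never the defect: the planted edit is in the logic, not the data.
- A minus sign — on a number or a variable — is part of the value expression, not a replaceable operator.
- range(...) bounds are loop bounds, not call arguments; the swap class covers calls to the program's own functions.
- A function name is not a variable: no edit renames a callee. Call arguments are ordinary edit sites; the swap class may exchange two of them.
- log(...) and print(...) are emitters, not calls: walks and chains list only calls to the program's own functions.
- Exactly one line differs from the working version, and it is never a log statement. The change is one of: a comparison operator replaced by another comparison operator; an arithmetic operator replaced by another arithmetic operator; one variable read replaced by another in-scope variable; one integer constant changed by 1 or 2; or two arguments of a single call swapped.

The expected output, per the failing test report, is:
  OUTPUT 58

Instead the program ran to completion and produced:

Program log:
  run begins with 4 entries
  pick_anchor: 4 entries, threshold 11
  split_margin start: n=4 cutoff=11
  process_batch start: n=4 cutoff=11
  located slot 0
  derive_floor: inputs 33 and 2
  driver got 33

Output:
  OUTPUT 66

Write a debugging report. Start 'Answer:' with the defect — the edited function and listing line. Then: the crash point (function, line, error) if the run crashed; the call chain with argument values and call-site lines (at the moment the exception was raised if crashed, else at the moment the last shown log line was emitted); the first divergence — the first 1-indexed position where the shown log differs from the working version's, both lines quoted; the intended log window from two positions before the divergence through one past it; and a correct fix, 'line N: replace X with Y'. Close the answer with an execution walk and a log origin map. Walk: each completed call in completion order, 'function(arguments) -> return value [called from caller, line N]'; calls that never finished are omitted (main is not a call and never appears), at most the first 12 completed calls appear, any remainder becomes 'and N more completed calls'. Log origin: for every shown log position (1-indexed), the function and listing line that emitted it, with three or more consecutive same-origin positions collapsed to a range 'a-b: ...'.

Answer: the defect is in derive_floor at line 16.
The tell: The earliest visible damage is log position 7 — 'driver got 33' rather than the intended 'driver got 29'.
Call chain: main.
First divergence: position 7; shown 'driver got 33' vs intended 'driver got 29'.
Intended log window:
  5: located slot 0
  6: derive_floor: inputs 33 and 2
  7: driver got 29
Execution walk:
  process_batch([11, 11, 5, 2], 11) -> 0  [called from split_margin, line 9]
  split_margin([11, 11, 5, 2], 11) -> 33  [called from pick_anchor, line 25]
  derive_floor(33, 2) -> 33  [called from pick_anchor, line 27]
  pick_anchor([11, 11, 5, 2], 11) -> 33  [called from main, line 33]
Log origin:
  1: emitted by main (line 32)
  2: emitted by pick_anchor (line 24)
  3: emitted by split_margin (line 8)
  4: emitted by process_batch (line 2)
  5: emitted by split_margin (line 10)
  6: emitted by derive_floor (line 15)
  7: emitted by main (line 34)
A correct fix: line 16: replace `gap` with `width`.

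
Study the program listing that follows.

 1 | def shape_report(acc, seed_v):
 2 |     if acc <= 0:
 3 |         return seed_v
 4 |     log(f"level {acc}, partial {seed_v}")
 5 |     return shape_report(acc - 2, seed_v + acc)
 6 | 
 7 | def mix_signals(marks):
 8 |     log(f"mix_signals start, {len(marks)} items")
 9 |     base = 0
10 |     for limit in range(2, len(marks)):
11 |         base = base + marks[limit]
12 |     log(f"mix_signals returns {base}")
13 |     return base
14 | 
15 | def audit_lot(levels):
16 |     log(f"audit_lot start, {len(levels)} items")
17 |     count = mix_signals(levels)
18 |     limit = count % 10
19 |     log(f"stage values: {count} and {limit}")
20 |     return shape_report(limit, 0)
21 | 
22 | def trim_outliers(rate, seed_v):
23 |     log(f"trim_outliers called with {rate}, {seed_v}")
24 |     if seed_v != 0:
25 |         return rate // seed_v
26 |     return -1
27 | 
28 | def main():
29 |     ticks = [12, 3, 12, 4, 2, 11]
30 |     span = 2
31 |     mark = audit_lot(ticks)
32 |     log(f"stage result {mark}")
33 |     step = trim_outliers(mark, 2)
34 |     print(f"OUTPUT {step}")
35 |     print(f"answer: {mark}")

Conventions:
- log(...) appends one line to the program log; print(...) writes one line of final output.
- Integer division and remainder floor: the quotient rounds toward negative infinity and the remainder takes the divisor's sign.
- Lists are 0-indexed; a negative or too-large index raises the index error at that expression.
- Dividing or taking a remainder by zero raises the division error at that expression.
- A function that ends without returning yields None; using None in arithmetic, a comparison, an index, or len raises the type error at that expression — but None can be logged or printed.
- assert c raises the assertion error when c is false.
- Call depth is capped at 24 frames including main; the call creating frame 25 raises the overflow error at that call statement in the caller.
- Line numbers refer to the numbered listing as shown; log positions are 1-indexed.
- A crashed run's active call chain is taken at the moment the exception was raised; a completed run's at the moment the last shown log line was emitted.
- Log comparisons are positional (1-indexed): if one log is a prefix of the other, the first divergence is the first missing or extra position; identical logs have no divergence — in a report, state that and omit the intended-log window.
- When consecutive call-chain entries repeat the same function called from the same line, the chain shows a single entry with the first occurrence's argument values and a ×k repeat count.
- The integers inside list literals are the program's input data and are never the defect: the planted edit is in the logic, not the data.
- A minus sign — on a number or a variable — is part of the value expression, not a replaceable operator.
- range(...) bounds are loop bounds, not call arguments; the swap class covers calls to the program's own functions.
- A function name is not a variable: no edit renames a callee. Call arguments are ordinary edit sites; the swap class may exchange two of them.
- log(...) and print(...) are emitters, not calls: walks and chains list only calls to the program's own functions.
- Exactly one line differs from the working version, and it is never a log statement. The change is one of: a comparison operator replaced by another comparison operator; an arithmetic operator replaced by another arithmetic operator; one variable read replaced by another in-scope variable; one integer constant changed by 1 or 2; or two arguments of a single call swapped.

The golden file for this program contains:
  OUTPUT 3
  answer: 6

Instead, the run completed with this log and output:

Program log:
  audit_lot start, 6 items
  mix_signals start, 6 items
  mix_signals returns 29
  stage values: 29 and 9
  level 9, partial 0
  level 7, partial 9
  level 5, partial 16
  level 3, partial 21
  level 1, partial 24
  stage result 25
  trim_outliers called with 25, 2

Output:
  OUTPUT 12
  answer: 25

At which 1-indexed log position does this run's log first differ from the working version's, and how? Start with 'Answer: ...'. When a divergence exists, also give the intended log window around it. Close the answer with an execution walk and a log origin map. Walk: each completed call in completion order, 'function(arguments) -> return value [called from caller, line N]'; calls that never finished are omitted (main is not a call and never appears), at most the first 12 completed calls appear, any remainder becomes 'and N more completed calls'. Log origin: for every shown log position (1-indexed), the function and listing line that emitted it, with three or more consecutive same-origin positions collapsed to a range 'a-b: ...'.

Answer: position 3 — shown 'mix_signals returns 29', intended 'mix_signals returns 44'.
Intended log window:
  1: audit_lot start, 6 items
  2: mix_signals start, 6 items
  3: mix_signals returns 44
  4: stage values: 44 and 4
Execution walk:
  mix_signals([12, 3, 12, 4, 2, 11]) -> 29  [called from audit_lot, line 17]
  shape_report(-1, 25) -> 25  [called from shape_report, line 5]
  shape_report(1, 24) -> 25  [called from shape_report, line 5]
  shape_report(3, 21) -> 25  [called from shape_report, line 5]
  shape_report(5, 16) -> 25  [called from shape_report, line 5]
  shape_report(7, 9) -> 25  [called from shape_report, line 5]
  shape_report(9, 0) -> 25  [called from audit_lot, line 20]
  audit_lot([12, 3, 12, 4, 2, 11]) -> 25  [called from main, line 31]
  trim_outliers(25, 2) -> 12  [called from main, line 33]
Log origins:
  1: emitted by audit_lot (line 16)
  2: emitted by mix_signals (line 8)
  3: emitted by mix_signals (line 12)
  4: emitted by audit_lot (line 19)
  5-9: emitted by shape_report (line 4)
  10: emitted by main (line 32)
  11: emitted by trim_outliers (line 23)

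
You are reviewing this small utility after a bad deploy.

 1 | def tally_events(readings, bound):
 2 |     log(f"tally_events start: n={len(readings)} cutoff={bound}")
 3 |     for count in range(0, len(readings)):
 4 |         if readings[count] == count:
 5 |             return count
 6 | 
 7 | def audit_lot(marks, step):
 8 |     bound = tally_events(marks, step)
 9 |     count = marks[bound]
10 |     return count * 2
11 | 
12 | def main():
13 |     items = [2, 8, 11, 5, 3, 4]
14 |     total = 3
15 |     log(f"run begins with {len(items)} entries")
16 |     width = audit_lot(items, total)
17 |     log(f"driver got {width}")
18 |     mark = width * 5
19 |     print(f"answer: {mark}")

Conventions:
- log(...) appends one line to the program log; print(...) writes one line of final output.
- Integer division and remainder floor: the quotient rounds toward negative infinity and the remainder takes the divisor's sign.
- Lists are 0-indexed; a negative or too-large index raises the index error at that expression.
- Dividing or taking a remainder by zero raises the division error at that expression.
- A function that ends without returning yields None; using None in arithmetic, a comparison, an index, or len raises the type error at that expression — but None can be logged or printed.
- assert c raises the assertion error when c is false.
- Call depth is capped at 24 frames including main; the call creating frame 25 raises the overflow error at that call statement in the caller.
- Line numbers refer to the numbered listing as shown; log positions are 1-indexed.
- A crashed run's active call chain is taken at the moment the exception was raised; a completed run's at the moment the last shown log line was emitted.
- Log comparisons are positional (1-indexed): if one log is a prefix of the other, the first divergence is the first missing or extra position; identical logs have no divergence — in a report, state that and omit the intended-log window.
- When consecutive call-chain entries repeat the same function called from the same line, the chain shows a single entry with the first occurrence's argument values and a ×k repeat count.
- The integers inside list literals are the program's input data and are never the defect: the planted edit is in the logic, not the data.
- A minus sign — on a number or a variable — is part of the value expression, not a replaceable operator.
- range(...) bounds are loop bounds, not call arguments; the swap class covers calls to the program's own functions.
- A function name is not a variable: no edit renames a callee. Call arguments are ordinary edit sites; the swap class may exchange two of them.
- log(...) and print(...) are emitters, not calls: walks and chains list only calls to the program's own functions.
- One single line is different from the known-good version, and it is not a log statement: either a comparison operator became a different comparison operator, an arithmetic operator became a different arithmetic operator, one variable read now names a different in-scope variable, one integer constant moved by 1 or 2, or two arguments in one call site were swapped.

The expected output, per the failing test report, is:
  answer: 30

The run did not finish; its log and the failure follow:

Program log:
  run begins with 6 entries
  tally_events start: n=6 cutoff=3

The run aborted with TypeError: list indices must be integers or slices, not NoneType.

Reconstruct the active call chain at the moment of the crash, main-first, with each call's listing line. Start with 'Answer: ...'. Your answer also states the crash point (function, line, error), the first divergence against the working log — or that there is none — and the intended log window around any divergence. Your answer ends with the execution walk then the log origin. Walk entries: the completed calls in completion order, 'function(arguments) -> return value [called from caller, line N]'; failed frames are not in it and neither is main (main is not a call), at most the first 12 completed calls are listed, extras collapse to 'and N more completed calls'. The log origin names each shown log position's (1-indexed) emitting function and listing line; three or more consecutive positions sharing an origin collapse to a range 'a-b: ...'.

Answer: main -> audit_lot (called at line 16).
Key observation: The faulty run's log stops after 2 lines; the working version's next line would be 'driver got 6'.
Crash: audit_lot, line 9, TypeError.
First divergence: position 3 — after 2 matching lines the faulty run goes silent; intended next line 'driver got 6'.
Intended log window:
  1: run begins with 6 entries
  2: tally_events start: n=6 cutoff=3
  3: driver got 6
Execution walk:
  tally_events([2, 8, 11, 5, 3, 4], 3) -> None  [called from audit_lot, line 8]
Log origin:
  1 — main, line 15
  2 — tally_events, line 2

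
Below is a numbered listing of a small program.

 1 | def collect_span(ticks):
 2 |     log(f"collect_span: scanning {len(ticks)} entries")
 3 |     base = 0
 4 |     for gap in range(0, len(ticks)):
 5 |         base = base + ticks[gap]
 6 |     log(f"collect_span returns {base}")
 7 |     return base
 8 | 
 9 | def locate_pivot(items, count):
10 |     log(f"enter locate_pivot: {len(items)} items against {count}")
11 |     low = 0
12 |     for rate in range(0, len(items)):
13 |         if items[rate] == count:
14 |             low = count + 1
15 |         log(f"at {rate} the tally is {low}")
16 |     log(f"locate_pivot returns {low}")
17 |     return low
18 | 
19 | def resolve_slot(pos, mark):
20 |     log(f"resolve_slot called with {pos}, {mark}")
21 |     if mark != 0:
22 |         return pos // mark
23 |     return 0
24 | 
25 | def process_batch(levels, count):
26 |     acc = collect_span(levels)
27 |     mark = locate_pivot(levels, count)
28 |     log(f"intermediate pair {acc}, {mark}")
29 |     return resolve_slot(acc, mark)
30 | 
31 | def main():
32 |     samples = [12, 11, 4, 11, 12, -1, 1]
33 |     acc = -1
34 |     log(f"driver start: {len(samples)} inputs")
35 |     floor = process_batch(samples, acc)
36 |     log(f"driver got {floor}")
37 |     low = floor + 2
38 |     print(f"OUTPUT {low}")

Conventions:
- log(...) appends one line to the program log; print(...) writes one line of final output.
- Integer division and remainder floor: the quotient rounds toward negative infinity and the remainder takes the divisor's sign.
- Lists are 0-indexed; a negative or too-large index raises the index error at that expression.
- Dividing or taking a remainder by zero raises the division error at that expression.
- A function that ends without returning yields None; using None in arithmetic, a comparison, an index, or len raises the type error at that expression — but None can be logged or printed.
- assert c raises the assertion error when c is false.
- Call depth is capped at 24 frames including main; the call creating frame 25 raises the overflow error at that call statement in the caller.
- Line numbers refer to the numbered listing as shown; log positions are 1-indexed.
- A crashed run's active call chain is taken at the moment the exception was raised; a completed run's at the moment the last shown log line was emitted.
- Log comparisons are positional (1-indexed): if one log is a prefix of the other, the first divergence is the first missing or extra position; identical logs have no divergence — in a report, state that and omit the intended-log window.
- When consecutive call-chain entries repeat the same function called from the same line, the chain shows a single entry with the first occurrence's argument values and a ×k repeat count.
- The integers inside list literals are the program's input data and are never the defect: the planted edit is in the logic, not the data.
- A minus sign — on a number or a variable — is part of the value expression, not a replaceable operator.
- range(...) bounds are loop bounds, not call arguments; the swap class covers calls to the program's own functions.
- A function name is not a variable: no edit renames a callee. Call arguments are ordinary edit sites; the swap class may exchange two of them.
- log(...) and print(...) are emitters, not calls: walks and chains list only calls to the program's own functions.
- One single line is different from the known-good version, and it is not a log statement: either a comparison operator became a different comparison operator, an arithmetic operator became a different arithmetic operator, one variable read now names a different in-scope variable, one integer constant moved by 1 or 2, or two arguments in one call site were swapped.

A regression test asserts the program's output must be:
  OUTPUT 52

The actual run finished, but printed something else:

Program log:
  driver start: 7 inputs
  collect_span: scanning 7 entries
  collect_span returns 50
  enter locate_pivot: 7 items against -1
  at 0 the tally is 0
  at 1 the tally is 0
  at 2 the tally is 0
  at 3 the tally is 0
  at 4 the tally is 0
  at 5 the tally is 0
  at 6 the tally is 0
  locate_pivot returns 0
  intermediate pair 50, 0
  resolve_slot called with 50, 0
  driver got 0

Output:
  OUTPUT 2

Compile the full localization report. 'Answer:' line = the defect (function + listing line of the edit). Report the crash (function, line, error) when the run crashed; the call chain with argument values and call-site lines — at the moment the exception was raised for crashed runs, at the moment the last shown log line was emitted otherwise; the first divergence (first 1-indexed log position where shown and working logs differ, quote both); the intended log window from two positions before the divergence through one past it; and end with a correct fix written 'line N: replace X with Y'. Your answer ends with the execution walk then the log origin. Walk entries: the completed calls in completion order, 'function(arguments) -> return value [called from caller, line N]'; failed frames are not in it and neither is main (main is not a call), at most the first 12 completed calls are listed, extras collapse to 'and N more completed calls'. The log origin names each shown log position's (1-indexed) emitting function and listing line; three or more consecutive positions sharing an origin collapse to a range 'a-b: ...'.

Answer: the defect is in locate_pivot at line 14.
Core observation: Everything matches until log position 10, which reads 'at 5 the tally is 0' in place of 'at 5 the tally is 1'.
Call chain: main.
First divergence: position 10; shown 'at 5 the tally is 0' vs intended 'at 5 the tally is 1'.
Intended log window:
  8: at 3 the tally is 0
  9: at 4 the tally is 0
  10: at 5 the tally is 1
  11: at 6 the tally is 1
Execution walk:
  collect_span([12, 11, 4, 11, 12, -1, 1]) -> 50  [called from process_batch, line 26]
  locate_pivot([12, 11, 4, 11, 12, -1, 1], -1) -> 0  [called from process_batch, line 27]
  resolve_slot(50, 0) -> 0  [called from process_batch, line 29]
  process_batch([12, 11, 4, 11, 12, -1, 1], -1) -> 0  [called from main, line 35]
Log origin:
  1: from main, line 34
  2: from collect_span, line 2
  3: from collect_span, line 6
  4: from locate_pivot, line 10
  5-11: from locate_pivot, line 15
  12: from locate_pivot, line 16
  13: from process_batch, line 28
  14: from resolve_slot, line 20
  15: from main, line 36
A correct fix: line 14: replace `count` with `low`.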